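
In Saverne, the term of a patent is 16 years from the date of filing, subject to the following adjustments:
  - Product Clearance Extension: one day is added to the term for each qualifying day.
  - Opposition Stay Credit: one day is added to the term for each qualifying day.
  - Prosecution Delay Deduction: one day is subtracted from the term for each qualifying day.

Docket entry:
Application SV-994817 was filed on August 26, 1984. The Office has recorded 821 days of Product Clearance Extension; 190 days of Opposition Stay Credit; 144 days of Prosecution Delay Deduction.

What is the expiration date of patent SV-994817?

January 10, 2003

Base term: filing date + 16 years → 26 August 2000.
Product Clearance Extension: +821 days → 25 November 2002.
Opposition Stay Credit: +190 days → 3 June 2003.
Prosecution Delay Deduction: −144 days → 10 January 2003.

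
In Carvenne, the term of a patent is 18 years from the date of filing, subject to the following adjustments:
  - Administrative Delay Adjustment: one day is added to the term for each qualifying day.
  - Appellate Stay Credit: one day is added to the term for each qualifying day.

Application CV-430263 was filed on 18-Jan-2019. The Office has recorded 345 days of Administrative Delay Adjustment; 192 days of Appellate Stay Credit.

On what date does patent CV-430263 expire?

July 9, 2038

Base term: filing date + 18 years → 18 January 2037.
Administrative Delay Adjustment: +345 days → 29 December 2037.
Appellate Stay Credit: +192 days → 9 July 2038.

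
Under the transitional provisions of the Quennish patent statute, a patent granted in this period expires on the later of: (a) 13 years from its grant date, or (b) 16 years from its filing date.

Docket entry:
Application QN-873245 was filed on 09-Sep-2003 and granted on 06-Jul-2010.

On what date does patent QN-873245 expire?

2023-07-06

(a) grant + 13 years → 6 July 2023.
(b) filing + 16 years → 9 September 2019.
Later of the two: 6 July 2023.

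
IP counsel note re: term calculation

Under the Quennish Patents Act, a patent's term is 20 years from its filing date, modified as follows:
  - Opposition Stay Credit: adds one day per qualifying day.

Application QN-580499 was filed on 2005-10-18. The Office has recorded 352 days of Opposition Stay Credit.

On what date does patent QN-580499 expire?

Base term: filing date + 20 years → 18 October 2025.
Opposition Stay Credit: +352 days → 5 October 2026.

October 5, 2026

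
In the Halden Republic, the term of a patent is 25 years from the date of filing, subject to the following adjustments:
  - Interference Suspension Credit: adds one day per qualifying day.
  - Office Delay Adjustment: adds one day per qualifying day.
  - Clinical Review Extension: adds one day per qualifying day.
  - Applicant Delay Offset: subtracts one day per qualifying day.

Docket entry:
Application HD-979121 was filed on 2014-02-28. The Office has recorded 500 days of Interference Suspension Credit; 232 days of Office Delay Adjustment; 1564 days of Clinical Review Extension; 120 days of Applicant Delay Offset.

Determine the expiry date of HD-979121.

Base term: filing date + 25 years → 28 February 2039.
Interference Suspension Credit: +500 days → 12 July 2040.
Office Delay Adjustment: +232 days → 1 March 2041.
Clinical Review Extension: +1564 days → 12 June 2045.
Applicant Delay Offset: −120 days → 12 February 2045.

February 12, 2045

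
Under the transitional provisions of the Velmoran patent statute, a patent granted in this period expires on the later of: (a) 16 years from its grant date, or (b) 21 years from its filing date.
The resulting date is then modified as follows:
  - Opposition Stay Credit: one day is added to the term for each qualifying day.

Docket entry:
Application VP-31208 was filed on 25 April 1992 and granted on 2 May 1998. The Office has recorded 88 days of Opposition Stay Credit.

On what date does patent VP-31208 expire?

2014-07-29

(a) grant + 16 years → 2 May 2014.
(b) filing + 21 years → 25 April 2013.
Later of the two: 2 May 2014.
Opposition Stay Credit: +88 days → 29 July 2014.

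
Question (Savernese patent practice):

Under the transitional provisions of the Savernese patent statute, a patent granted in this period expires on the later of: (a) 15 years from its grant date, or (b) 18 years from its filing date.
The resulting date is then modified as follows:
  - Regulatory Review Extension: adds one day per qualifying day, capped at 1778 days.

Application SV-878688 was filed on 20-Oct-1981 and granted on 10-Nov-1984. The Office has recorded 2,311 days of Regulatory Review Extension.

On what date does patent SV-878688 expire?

(a) grant + 15 years → 10 November 1999.
(b) filing + 18 years → 20 October 1999.
Later of the two: 10 November 1999.
Regulatory Review Extension: 2311 days claimed exceeds the 1778-day cap, so +1778 days → 22 September 2004.

2004-09-22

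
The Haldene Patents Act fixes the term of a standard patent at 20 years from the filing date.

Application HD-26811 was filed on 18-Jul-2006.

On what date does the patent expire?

Filing date + 20 years → 18 July 2026.

2026-07-18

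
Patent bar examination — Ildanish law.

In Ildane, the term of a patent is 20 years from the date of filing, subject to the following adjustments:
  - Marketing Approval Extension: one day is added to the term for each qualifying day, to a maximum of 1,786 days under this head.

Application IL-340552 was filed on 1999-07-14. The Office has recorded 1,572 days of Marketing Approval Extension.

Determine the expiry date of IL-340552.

2023-11-02

Base term: filing date + 20 years → 14 July 2019.
Marketing Approval Extension: 1572 days (within the 1786-day cap) → +1572 days → 2 November 2023.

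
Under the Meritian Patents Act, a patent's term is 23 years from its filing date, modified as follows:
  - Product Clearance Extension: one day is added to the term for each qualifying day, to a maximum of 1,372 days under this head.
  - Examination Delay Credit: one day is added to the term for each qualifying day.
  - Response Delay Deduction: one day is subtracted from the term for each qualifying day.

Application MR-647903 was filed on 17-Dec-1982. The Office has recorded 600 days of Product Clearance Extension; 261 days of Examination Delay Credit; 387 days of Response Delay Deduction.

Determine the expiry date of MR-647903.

Base term: filing date + 23 years → 17 December 2005.
Product Clearance Extension: 600 days (within the 1372-day cap) → +600 days → 9 August 2007.
Examination Delay Credit: +261 days → 26 April 2008.
Response Delay Deduction: −387 days → 5 April 2007.

April 5, 2007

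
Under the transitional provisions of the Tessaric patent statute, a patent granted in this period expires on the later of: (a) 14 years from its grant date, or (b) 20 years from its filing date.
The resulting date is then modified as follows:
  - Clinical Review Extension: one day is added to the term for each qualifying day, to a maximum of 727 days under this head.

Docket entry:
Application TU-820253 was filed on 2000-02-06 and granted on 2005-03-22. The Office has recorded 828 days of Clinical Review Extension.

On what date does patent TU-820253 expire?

(a) grant + 14 years → 22 March 2019.
(b) filing + 20 years → 6 February 2020.
Later of the two: 6 February 2020.
Clinical Review Extension: 828 days claimed exceeds the 727-day cap, so +727 days → 2 February 2022.

February 2, 2022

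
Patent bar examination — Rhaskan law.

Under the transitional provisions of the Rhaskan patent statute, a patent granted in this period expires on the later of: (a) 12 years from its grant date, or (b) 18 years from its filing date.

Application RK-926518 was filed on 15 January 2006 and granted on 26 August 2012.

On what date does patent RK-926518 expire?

(a) grant + 12 years → 26 August 2024.
(b) filing + 18 years → 15 January 2024.
Later of the two: 26 August 2024.

2024-08-26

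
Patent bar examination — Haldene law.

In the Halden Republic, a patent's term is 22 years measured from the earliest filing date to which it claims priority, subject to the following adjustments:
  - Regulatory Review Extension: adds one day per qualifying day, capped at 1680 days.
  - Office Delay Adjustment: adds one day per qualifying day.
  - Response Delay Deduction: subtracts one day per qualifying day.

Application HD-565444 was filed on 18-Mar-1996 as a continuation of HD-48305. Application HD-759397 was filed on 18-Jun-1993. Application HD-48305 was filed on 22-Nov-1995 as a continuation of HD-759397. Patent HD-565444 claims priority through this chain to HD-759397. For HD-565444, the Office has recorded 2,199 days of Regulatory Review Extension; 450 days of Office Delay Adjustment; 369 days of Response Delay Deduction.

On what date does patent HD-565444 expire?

2020-04-13

Earliest priority filing: 18 June 1993.
Base term: 18 June 1993 + 22 years → 18 June 2015.
Regulatory Review Extension: 2199 days claimed exceeds the 1680-day cap, so +1680 days → 23 January 2020.
Office Delay Adjustment: +450 days → 17 April 2021.
Response Delay Deduction: −369 days → 13 April 2020.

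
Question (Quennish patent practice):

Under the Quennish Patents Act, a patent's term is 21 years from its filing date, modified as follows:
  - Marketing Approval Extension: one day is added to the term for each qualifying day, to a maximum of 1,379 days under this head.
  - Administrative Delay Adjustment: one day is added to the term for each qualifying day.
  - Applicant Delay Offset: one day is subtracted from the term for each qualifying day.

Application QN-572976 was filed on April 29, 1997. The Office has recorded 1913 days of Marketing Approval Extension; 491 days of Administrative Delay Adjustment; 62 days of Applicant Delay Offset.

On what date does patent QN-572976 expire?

April 11, 2023

Base term: filing date + 21 years → 29 April 2018.
Marketing Approval Extension: 1913 days claimed exceeds the 1379-day cap, so +1379 days → 6 February 2022.
Administrative Delay Adjustment: +491 days → 12 June 2023.
Applicant Delay Offset: −62 days → 11 April 2023.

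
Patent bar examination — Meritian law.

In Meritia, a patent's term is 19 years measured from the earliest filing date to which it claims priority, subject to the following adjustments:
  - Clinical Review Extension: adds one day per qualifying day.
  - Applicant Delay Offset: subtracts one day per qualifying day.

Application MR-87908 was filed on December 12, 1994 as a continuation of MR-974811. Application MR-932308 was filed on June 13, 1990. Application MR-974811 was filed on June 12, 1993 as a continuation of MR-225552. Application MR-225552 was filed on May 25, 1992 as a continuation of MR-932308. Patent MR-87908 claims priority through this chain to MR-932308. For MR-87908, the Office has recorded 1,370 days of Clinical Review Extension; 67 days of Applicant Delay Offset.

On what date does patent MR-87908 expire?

2013-01-06

Earliest priority filing: 13 June 1990.
Base term: 13 June 1990 + 19 years → 13 June 2009.
Clinical Review Extension: +1370 days → 14 March 2013.
Applicant Delay Offset: −67 days → 6 January 2013.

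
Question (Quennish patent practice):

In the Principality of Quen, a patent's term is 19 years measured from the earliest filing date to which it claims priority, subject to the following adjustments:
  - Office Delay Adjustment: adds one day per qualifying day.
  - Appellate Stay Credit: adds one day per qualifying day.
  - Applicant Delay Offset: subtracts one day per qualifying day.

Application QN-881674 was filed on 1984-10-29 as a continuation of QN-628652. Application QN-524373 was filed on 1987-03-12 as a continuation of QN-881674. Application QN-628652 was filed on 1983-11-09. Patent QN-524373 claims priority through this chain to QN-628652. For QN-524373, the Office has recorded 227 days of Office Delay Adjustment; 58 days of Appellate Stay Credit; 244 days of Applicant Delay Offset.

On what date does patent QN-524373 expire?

Earliest priority filing: 9 November 1983.
Base term: 9 November 1983 + 19 years → 9 November 2002.
Office Delay Adjustment: +227 days → 24 June 2003.
Appellate Stay Credit: +58 days → 21 August 2003.
Applicant Delay Offset: −244 days → 20 December 2002.

2002-12-20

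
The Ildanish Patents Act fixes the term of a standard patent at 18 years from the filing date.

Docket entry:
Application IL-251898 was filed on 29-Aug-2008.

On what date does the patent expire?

Filing date + 18 years → 29 August 2026.

2026-08-29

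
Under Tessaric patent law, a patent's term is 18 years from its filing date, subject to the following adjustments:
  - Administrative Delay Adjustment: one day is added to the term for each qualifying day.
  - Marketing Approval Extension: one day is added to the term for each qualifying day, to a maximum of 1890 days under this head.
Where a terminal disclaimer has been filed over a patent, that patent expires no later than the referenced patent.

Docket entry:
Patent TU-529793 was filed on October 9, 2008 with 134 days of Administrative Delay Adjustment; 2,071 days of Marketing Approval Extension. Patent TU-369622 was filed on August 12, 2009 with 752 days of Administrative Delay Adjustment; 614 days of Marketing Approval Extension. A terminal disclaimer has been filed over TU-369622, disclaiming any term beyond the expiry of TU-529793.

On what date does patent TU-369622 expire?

May 9, 2031

Natural term of TU-369622:
  Base: filing + 18 years → 12 August 2027.
  Administrative Delay Adjustment: +752 days → 2 September 2029.
  Marketing Approval Extension: 614 days (within the 1890-day cap) → +614 days → 9 May 2031.
Expiry of referenced patent TU-529793:
  Base: filing + 18 years → 9 October 2026.
  Administrative Delay Adjustment: +134 days → 20 February 2027.
  Marketing Approval Extension: 2071 days claimed exceeds the 1890-day cap, so +1890 days → 24 April 2032.
Terminal disclaimer: TU-369622 expires on the earlier of 9 May 2031 and 24 April 2032.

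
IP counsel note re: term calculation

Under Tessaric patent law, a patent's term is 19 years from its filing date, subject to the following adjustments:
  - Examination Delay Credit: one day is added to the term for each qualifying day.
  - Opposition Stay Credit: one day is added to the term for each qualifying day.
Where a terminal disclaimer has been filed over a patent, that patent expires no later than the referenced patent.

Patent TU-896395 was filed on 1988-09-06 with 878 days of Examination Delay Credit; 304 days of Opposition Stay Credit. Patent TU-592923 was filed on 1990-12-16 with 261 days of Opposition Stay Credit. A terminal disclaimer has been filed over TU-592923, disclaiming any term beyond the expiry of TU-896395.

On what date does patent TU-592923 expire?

September 3, 2010

Natural term of TU-592923:
  Base: filing + 19 years → 16 December 2009.
  Opposition Stay Credit: +261 days → 3 September 2010.
Expiry of referenced patent TU-896395:
  Base: filing + 19 years → 6 September 2007.
  Examination Delay Credit: +878 days → 31 January 2010.
  Opposition Stay Credit: +304 days → 1 December 2010.
Terminal disclaimer: TU-592923 expires on the earlier of 3 September 2010 and 1 December 2010.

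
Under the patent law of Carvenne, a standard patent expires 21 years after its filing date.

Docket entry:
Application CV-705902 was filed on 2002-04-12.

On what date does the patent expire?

2023-04-12

Filing date + 21 years → 12 April 2023.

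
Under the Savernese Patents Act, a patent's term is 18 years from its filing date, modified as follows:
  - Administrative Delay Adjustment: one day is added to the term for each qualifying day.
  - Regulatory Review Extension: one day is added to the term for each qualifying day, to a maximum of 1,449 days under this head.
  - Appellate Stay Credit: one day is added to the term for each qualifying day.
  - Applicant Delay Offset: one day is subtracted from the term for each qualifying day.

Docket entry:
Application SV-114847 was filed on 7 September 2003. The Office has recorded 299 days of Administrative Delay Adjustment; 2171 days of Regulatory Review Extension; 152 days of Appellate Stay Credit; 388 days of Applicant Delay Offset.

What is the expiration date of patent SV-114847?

Base term: filing date + 18 years → 7 September 2021.
Administrative Delay Adjustment: +299 days → 3 July 2022.
Regulatory Review Extension: 2171 days claimed exceeds the 1449-day cap, so +1449 days → 21 June 2026.
Appellate Stay Credit: +152 days → 20 November 2026.
Applicant Delay Offset: −388 days → 28 October 2025.

2025-10-28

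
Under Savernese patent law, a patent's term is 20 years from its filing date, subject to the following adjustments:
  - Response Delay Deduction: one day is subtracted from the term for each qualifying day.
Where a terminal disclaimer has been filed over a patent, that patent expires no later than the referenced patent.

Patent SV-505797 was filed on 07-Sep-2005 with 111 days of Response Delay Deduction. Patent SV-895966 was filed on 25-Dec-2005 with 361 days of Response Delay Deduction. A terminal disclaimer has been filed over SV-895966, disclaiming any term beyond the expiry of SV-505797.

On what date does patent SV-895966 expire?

2024-12-29

Natural term of SV-895966:
  Base: filing + 20 years → 25 December 2025.
  Response Delay Deduction: −361 days → 29 December 2024.
Expiry of referenced patent SV-505797:
  Base: filing + 20 years → 7 September 2025.
  Response Delay Deduction: −111 days → 19 May 2025.
Terminal disclaimer: SV-895966 expires on the earlier of 29 December 2024 and 19 May 2025.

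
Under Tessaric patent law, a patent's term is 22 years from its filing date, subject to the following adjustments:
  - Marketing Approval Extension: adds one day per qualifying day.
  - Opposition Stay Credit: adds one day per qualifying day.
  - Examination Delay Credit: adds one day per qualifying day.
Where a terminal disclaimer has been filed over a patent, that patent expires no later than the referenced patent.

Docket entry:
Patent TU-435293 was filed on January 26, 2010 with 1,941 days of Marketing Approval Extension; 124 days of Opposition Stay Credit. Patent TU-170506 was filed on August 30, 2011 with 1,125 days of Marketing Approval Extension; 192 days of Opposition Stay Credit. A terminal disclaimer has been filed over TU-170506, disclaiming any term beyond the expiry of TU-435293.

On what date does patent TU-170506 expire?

Natural term of TU-170506:
  Base: filing + 22 years → 30 August 2033.
  Marketing Approval Extension: +1125 days → 28 September 2036.
  Opposition Stay Credit: +192 days → 8 April 2037.
Expiry of referenced patent TU-435293:
  Base: filing + 22 years → 26 January 2032.
  Marketing Approval Extension: +1941 days → 20 May 2037.
  Opposition Stay Credit: +124 days → 21 September 2037.
Terminal disclaimer: TU-170506 expires on the earlier of 8 April 2037 and 21 September 2037.

April 8, 2037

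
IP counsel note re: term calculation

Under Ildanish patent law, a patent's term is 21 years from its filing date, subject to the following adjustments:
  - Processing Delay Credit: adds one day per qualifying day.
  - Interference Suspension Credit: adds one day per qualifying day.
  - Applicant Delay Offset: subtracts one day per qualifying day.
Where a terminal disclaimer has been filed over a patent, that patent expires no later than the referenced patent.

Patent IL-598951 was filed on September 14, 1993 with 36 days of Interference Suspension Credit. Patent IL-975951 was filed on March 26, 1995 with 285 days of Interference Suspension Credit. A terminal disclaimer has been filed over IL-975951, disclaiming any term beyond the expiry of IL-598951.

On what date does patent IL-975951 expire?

October 20, 2014

Natural term of IL-975951:
  Base: filing + 21 years → 26 March 2016.
  Interference Suspension Credit: +285 days → 5 January 2017.
Expiry of referenced patent IL-598951:
  Base: filing + 21 years → 14 September 2014.
  Interference Suspension Credit: +36 days → 20 October 2014.
Terminal disclaimer: IL-975951 expires on the earlier of 5 January 2017 and 20 October 2014.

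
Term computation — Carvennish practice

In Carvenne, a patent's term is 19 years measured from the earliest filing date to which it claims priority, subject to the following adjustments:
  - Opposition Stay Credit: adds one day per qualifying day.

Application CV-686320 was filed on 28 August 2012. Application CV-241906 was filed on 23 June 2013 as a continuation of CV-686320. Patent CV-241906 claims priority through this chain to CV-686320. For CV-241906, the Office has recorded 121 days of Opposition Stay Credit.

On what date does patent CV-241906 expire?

2031-12-27

Earliest priority filing: 28 August 2012.
Base term: 28 August 2012 + 19 years → 28 August 2031.
Opposition Stay Credit: +121 days → 27 December 2031.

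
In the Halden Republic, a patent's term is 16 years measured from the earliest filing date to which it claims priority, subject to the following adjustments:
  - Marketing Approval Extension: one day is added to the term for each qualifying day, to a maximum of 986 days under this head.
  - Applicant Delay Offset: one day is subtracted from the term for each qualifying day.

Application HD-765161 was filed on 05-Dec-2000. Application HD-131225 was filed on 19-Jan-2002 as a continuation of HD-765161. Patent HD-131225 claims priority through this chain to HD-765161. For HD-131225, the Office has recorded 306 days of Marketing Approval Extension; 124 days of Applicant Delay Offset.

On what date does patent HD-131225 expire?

2017-06-05

Earliest priority filing: 5 December 2000.
Base term: 5 December 2000 + 16 years → 5 December 2016.
Marketing Approval Extension: 306 days (within the 986-day cap) → +306 days → 7 October 2017.
Applicant Delay Offset: −124 days → 5 June 2017.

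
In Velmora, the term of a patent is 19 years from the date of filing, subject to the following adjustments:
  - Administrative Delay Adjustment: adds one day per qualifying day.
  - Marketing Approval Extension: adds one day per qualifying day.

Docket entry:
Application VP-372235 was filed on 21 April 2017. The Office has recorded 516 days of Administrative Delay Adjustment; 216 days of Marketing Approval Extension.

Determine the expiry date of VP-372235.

2038-04-23

Base term: filing date + 19 years → 21 April 2036.
Administrative Delay Adjustment: +516 days → 19 September 2037.
Marketing Approval Extension: +216 days → 23 April 2038.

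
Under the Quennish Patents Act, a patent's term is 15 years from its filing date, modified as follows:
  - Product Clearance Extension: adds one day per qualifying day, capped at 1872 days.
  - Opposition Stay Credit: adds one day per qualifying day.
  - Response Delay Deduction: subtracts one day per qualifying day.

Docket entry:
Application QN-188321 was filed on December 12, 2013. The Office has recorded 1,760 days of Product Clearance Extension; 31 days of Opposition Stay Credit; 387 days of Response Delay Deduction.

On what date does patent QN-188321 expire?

Base term: filing date + 15 years → 12 December 2028.
Product Clearance Extension: 1760 days (within the 1872-day cap) → +1760 days → 7 October 2033.
Opposition Stay Credit: +31 days → 7 November 2033.
Response Delay Deduction: −387 days → 16 October 2032.

October 16, 2032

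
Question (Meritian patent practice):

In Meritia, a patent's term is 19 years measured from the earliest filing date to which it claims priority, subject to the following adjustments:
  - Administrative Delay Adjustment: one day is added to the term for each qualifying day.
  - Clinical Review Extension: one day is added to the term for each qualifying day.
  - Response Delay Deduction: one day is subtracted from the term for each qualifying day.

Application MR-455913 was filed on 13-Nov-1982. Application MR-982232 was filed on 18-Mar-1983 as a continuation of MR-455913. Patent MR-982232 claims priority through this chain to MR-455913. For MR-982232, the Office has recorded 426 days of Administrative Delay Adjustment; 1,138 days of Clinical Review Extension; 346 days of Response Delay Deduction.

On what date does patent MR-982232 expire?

Earliest priority filing: 13 November 1982.
Base term: 13 November 1982 + 19 years → 13 November 2001.
Administrative Delay Adjustment: +426 days → 13 January 2003.
Clinical Review Extension: +1138 days → 24 February 2006.
Response Delay Deduction: −346 days → 15 March 2005.

2005-03-15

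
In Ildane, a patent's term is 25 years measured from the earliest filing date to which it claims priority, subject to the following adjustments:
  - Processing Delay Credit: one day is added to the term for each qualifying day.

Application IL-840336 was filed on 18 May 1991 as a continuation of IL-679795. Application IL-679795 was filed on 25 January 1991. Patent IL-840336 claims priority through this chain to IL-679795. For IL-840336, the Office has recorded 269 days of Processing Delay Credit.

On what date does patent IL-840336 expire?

2016-10-20

Earliest priority filing: 25 January 1991.
Base term: 25 January 1991 + 25 years → 25 January 2016.
Processing Delay Credit: +269 days → 20 October 2016.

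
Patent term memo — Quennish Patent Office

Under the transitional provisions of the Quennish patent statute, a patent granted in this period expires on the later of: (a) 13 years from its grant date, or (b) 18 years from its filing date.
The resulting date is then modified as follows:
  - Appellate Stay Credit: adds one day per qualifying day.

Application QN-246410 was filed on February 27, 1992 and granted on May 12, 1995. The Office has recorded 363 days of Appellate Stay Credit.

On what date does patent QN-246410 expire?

(a) grant + 13 years → 12 May 2008.
(b) filing + 18 years → 27 February 2010.
Later of the two: 27 February 2010.
Appellate Stay Credit: +363 days → 25 February 2011.

2011-02-25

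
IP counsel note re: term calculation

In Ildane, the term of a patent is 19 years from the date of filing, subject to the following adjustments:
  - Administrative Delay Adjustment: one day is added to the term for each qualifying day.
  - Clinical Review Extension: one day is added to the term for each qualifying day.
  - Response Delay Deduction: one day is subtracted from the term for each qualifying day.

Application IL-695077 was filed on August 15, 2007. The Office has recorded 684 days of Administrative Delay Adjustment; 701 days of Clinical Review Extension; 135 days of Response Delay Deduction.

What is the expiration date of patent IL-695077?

2030-01-16

Base term: filing date + 19 years → 15 August 2026.
Administrative Delay Adjustment: +684 days → 29 June 2028.
Clinical Review Extension: +701 days → 31 May 2030.
Response Delay Deduction: −135 days → 16 January 2030.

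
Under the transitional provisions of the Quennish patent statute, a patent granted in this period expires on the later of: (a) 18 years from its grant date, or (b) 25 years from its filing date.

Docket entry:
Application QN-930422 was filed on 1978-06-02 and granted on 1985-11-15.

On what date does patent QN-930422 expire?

November 15, 2003

(a) grant + 18 years → 15 November 2003.
(b) filing + 25 years → 2 June 2003.
Later of the two: 15 November 2003.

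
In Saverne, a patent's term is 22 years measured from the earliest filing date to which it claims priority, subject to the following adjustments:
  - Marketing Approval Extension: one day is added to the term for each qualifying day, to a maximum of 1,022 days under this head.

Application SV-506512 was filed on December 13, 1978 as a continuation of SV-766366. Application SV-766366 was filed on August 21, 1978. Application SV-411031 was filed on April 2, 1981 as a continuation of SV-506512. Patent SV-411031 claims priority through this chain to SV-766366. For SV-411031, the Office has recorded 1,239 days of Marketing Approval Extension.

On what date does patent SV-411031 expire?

Earliest priority filing: 21 August 1978.
Base term: 21 August 1978 + 22 years → 21 August 2000.
Marketing Approval Extension: 1239 days claimed exceeds the 1022-day cap, so +1022 days → 9 June 2003.

2003-06-09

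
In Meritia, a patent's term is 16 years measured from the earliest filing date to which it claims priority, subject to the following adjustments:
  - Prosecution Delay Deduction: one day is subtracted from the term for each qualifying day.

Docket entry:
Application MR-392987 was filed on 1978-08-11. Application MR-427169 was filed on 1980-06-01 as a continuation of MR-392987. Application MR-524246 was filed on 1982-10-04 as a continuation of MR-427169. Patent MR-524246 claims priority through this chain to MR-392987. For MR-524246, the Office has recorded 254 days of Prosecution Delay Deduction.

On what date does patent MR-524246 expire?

1993-11-30

Earliest priority filing: 11 August 1978.
Base term: 11 August 1978 + 16 years → 11 August 1994.
Prosecution Delay Deduction: −254 days → 30 November 1993.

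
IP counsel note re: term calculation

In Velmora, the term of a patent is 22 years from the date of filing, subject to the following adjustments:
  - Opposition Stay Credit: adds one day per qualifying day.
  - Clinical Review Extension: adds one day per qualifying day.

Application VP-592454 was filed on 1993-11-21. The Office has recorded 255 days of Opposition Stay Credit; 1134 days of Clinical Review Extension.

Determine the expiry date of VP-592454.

Base term: filing date + 22 years → 21 November 2015.
Opposition Stay Credit: +255 days → 2 August 2016.
Clinical Review Extension: +1134 days → 10 September 2019.

2019-09-10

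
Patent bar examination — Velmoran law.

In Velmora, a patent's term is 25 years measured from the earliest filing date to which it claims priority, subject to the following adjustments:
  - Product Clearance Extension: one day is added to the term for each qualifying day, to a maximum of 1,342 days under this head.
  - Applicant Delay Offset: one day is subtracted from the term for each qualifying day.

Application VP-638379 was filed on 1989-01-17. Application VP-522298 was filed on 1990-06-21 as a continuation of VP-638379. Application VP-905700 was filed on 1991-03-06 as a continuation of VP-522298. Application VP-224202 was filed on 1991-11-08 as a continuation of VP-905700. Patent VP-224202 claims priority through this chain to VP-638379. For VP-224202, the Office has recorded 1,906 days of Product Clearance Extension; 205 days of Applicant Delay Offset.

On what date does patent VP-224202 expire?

February 27, 2017

Earliest priority filing: 17 January 1989.
Base term: 17 January 1989 + 25 years → 17 January 2014.
Product Clearance Extension: 1906 days claimed exceeds the 1342-day cap, so +1342 days → 20 September 2017.
Applicant Delay Offset: −205 days → 27 February 2017.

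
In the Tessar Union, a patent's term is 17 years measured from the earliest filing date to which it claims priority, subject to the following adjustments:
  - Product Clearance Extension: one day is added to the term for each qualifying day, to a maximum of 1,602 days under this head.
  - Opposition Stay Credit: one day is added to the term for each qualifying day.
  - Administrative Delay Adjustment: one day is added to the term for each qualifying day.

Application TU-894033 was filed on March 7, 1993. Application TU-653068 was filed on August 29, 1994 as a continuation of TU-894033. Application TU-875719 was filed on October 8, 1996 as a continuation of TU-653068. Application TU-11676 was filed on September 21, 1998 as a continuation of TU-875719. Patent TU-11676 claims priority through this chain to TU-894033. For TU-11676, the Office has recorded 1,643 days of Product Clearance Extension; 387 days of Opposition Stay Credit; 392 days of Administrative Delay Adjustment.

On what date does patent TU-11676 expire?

2016-09-12

Earliest priority filing: 7 March 1993.
Base term: 7 March 1993 + 17 years → 7 March 2010.
Product Clearance Extension: 1643 days claimed exceeds the 1602-day cap, so +1602 days → 26 July 2014.
Opposition Stay Credit: +387 days → 17 August 2015.
Administrative Delay Adjustment: +392 days → 12 September 2016.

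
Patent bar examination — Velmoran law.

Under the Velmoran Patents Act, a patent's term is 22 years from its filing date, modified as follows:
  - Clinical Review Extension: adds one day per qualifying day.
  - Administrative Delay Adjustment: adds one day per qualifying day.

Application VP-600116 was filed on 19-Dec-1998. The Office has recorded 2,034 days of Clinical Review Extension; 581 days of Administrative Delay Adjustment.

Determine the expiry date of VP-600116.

Base term: filing date + 22 years → 19 December 2020.
Clinical Review Extension: +2034 days → 15 July 2026.
Administrative Delay Adjustment: +581 days → 16 February 2028.

February 16, 2028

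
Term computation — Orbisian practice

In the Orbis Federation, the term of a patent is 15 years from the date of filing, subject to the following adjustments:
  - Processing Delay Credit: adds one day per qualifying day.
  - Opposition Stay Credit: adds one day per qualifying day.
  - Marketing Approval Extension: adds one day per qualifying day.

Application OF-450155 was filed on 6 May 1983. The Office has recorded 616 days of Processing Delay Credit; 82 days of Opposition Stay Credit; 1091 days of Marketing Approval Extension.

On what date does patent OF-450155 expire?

March 30, 2003

Base term: filing date + 15 years → 6 May 1998.
Processing Delay Credit: +616 days → 12 January 2000.
Opposition Stay Credit: +82 days → 3 April 2000.
Marketing Approval Extension: +1091 days → 30 March 2003.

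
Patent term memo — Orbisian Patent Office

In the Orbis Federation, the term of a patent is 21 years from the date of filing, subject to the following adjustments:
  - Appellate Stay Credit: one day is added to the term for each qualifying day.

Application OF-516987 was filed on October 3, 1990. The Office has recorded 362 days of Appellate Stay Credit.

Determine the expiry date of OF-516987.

September 29, 2012

Base term: filing date + 21 years → 3 October 2011.
Appellate Stay Credit: +362 days → 29 September 2012.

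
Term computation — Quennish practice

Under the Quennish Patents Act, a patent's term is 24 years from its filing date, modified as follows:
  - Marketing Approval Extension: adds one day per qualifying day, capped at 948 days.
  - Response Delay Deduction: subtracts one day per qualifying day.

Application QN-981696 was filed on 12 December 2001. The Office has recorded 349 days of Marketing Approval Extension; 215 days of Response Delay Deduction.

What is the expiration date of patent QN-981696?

April 25, 2026

Base term: filing date + 24 years → 12 December 2025.
Marketing Approval Extension: 349 days (within the 948-day cap) → +349 days → 26 November 2026.
Response Delay Deduction: −215 days → 25 April 2026.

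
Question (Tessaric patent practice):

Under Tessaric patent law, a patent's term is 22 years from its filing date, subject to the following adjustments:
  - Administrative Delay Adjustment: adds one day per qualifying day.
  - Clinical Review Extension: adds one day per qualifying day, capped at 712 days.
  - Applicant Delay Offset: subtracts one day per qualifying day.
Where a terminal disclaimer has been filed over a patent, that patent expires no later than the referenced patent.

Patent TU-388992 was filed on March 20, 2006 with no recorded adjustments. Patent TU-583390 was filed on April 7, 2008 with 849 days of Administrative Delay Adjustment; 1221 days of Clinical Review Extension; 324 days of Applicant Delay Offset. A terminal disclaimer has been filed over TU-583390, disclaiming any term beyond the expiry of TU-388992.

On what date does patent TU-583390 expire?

Natural term of TU-583390:
  Base: filing + 22 years → 7 April 2030.
  Administrative Delay Adjustment: +849 days → 3 August 2032.
  Clinical Review Extension: 1221 days claimed exceeds the 712-day cap, so +712 days → 16 July 2034.
  Applicant Delay Offset: −324 days → 26 August 2033.
Expiry of referenced patent TU-388992:
  Base: filing + 22 years → 20 March 2028.
Terminal disclaimer: TU-583390 expires on the earlier of 26 August 2033 and 20 March 2028.

March 20, 2028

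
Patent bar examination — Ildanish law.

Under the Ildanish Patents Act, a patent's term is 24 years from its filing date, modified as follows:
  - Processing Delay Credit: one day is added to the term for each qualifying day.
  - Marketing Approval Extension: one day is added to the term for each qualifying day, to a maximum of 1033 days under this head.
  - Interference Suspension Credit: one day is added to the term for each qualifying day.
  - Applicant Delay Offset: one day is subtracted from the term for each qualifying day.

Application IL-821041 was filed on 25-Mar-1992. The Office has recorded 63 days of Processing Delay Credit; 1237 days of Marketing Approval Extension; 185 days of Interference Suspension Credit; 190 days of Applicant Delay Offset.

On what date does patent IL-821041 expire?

March 21, 2019

Base term: filing date + 24 years → 25 March 2016.
Processing Delay Credit: +63 days → 27 May 2016.
Marketing Approval Extension: 1237 days claimed exceeds the 1033-day cap, so +1033 days → 26 March 2019.
Interference Suspension Credit: +185 days → 27 September 2019.
Applicant Delay Offset: −190 days → 21 March 2019.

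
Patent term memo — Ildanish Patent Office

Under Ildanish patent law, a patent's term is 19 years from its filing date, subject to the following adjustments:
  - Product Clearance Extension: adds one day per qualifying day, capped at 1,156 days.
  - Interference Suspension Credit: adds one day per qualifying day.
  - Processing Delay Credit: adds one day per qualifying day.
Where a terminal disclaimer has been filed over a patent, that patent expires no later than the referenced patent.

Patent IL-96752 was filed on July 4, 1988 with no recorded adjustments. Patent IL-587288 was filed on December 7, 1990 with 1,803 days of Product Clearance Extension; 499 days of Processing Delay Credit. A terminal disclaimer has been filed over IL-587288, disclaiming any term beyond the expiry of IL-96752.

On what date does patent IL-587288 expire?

Natural term of IL-587288:
  Base: filing + 19 years → 7 December 2009.
  Product Clearance Extension: 1803 days claimed exceeds the 1156-day cap, so +1156 days → 5 February 2013.
  Processing Delay Credit: +499 days → 19 June 2014.
Expiry of referenced patent IL-96752:
  Base: filing + 19 years → 4 July 2007.
Terminal disclaimer: IL-587288 expires on the earlier of 19 June 2014 and 4 July 2007.

2007-07-04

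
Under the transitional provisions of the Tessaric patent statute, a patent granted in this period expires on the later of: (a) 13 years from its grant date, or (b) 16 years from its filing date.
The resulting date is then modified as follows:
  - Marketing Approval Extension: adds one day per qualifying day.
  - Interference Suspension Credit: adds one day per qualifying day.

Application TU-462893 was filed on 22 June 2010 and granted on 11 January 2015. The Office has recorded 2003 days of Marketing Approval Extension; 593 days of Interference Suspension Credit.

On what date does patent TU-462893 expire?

2035-02-19

(a) grant + 13 years → 11 January 2028.
(b) filing + 16 years → 22 June 2026.
Later of the two: 11 January 2028.
Marketing Approval Extension: +2003 days → 6 July 2033.
Interference Suspension Credit: +593 days → 19 February 2035.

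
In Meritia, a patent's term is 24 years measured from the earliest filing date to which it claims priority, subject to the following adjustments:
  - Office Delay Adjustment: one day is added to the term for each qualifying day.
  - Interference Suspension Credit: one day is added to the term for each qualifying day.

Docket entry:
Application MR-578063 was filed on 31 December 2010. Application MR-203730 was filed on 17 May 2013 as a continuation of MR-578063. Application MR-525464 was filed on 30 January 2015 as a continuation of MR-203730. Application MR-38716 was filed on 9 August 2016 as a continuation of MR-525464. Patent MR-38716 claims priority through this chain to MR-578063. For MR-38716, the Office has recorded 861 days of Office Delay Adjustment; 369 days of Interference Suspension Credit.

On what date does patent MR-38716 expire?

Earliest priority filing: 31 December 2010.
Base term: 31 December 2010 + 24 years → 31 December 2034.
Office Delay Adjustment: +861 days → 10 May 2037.
Interference Suspension Credit: +369 days → 14 May 2038.

May 14, 2038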